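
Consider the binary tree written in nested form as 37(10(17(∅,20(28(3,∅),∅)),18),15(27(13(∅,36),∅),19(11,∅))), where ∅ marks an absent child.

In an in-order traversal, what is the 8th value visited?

13

In-order visits the left subtree, then the node, then the right subtree.
At 37: go left to 10.
  At 10: go left to 17.
    At 17: no left child.
    Visit 17.
    At 17: go right to 20.
      At 20: go left to 28.
        At 28: go left to 3.
          3 is a leaf — visit 3.
        Visit 28.
        At 28: no right child.
      Visit 20.
      At 20: no right child.
  Visit 10.
  At 10: go right to 18.
    18 is a leaf — visit 18.
Visit 37.
At 37: go right to 15.
  At 15: go left to 27.
    At 27: go left to 13.
      At 13: no left child.
      Visit 13.
      At 13: go right to 36.
        36 is a leaf — visit 36.
    Visit 27.
    At 27: no right child.
  Visit 15.
  At 15: go right to 19.
    At 19: go left to 11.
      11 is a leaf — visit 11.
    Visit 19.
    At 19: no right child.
Full in-order sequence: 17, 3, 28, 20, 10, 18, 37, 13, 36, 27, 15, 11, 19.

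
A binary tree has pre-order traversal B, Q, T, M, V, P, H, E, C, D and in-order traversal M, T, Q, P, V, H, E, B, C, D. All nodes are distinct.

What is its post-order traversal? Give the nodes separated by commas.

M, T, P, E, H, V, Q, D, C, B

The first element of pre-order is the root; it splits in-order into left and right subtrees.
Root B: left subtree has 7 nodes {M, T, Q, P, V, H, E}, right has 2 {C, D}.
  Root Q: left subtree has 2 nodes {M, T}, right has 4 {P, V, H, E}.
    Root T: left subtree has 1 node {M}, right has 0 { }.
    Root V: left subtree has 1 node {P}, right has 2 {H, E}.
      Root H: left subtree has 0 nodes { }, right has 1 {E}.
  Root C: left subtree has 0 nodes { }, right has 1 {D}.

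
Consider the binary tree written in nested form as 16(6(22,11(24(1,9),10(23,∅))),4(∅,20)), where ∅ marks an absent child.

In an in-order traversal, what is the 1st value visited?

22

In-order visits the left subtree, then the node, then the right subtree.
At 16: go left to 6.
  At 6: go left to 22.
    22 is a leaf — visit 22.
  Visit 6.
  At 6: go right to 11.
    At 11: go left to 24.
      At 24: go left to 1.
        1 is a leaf — visit 1.
      Visit 24.
      At 24: go right to 9.
        9 is a leaf — visit 9.
    Visit 11.
    At 11: go right to 10.
      At 10: go left to 23.
        23 is a leaf — visit 23.
      Visit 10.
      At 10: no right child.
Visit 16.
At 16: go right to 4.
  At 4: no left child.
  Visit 4.
  At 4: go right to 20.
    20 is a leaf — visit 20.
Full in-order sequence: 22, 6, 1, 24, 9, 11, 23, 10, 16, 4, 20.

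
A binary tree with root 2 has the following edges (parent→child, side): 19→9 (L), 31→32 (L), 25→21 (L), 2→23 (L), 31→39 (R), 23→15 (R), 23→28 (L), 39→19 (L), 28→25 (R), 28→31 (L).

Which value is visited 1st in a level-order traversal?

2

Level-order visits nodes level by level from the root, left to right within each level.
Level 0: 2
Level 1: 23
Level 2: 28, 15
Level 3: 31, 25
Level 4: 32, 39, 21
Level 5: 19
Level 6: 9
Full level-order sequence: 2, 23, 28, 15, 31, 25, 32, 39, 21, 19, 9.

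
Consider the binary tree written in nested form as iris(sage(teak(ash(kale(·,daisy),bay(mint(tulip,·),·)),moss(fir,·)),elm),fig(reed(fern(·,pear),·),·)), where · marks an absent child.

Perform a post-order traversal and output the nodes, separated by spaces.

daisy kale tulip mint bay ash fir moss teak elm sage pear fern reed fig iris

Post-order visits the left subtree, then the right subtree, then the node.
At iris: go left to sage.
  At sage: go left to teak.
    At teak: go left to ash.
      At ash: go left to kale.
        At kale: no left child.
        At kale: go right to daisy.
          daisy is a leaf — visit daisy.
        Visit kale.
      At ash: go right to bay.
        At bay: go left to mint.
          At mint: go left to tulip.
            tulip is a leaf — visit tulip.
          At mint: no right child.
          Visit mint.
        At bay: no right child.
        Visit bay.
      Visit ash.
    At teak: go right to moss.
      At moss: go left to fir.
        fir is a leaf — visit fir.
      At moss: no right child.
      Visit moss.
    Visit teak.
  At sage: go right to elm.
    elm is a leaf — visit elm.
  Visit sage.
At iris: go right to fig.
  At fig: go left to reed.
    At reed: go left to fern.
      At fern: no left child.
      At fern: go right to pear.
        pear is a leaf — visit pear.
      Visit fern.
    At reed: no right child.
    Visit reed.
  At fig: no right child.
  Visit fig.
Visit iris.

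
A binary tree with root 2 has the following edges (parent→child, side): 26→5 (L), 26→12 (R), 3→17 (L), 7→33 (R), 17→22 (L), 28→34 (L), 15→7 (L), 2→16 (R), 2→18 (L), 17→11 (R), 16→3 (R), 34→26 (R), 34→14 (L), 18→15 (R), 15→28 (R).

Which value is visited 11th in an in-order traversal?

In-order visits the left subtree, then the node, then the right subtree.
At 2: go left to 18.
  At 18: no left child.
  Visit 18.
  At 18: go right to 15.
    At 15: go left to 7.
      At 7: no left child.
      Visit 7.
      At 7: go right to 33.
        33 is a leaf — visit 33.
    Visit 15.
    At 15: go right to 28.
      At 28: go left to 34.
        At 34: go left to 14.
          14 is a leaf — visit 14.
        Visit 34.
        At 34: go right to 26.
          At 26: go left to 5.
            5 is a leaf — visit 5.
          Visit 26.
          At 26: go right to 12.
            12 is a leaf — visit 12.
      Visit 28.
      At 28: no right child.
Visit 2.
At 2: go right to 16.
  At 16: no left child.
  Visit 16.
  At 16: go right to 3.
    At 3: go left to 17.
      At 17: go left to 22.
        22 is a leaf — visit 22.
      Visit 17.
      At 17: go right to 11.
        11 is a leaf — visit 11.
    Visit 3.
    At 3: no right child.
Full in-order sequence: 18, 7, 33, 15, 14, 34, 5, 26, 12, 28, 2, 16, 22, 17, 11, 3.

2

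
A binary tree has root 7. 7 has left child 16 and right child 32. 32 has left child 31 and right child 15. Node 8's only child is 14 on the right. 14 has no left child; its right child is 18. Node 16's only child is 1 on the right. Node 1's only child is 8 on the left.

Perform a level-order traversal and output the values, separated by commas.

Level-order visits nodes level by level from the root, left to right within each level.
Level 0: 7
Level 1: 16, 32
Level 2: 1, 31, 15
Level 3: 8
Level 4: 14
Level 5: 18

7, 16, 32, 1, 31, 15, 8, 14, 18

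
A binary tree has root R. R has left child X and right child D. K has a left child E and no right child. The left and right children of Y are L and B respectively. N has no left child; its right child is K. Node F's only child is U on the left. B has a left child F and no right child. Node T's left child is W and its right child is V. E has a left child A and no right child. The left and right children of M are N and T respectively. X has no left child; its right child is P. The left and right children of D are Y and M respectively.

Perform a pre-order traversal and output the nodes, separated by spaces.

R X P D Y L B F U M N K E A T W V

Pre-order visits the node, then its left subtree, then its right subtree.
Visit R.
At R: go left to X.
  Visit X.
  At X: no left child.
  At X: go right to P.
    P is a leaf — visit P.
At R: go right to D.
  Visit D.
  At D: go left to Y.
    Visit Y.
    At Y: go left to L.
      L is a leaf — visit L.
    At Y: go right to B.
      Visit B.
      At B: go left to F.
        Visit F.
        At F: go left to U.
          U is a leaf — visit U.
        At F: no right child.
      At B: no right child.
  At D: go right to M.
    Visit M.
    At M: go left to N.
      Visit N.
      At N: no left child.
      At N: go right to K.
        Visit K.
        At K: go left to E.
          Visit E.
          At E: go left to A.
            A is a leaf — visit A.
          At E: no right child.
        At K: no right child.
    At M: go right to T.
      Visit T.
      At T: go left to W.
        W is a leaf — visit W.
      At T: go right to V.
        V is a leaf — visit V.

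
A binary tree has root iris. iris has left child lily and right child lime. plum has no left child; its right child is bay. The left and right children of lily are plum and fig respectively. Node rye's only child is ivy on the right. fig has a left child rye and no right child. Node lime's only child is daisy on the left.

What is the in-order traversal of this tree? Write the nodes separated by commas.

In-order visits the left subtree, then the node, then the right subtree.
At iris: go left to lily.
  At lily: go left to plum.
    At plum: no left child.
    Visit plum.
    At plum: go right to bay.
      bay is a leaf — visit bay.
  Visit lily.
  At lily: go right to fig.
    At fig: go left to rye.
      At rye: no left child.
      Visit rye.
      At rye: go right to ivy.
        ivy is a leaf — visit ivy.
    Visit fig.
    At fig: no right child.
Visit iris.
At iris: go right to lime.
  At lime: go left to daisy.
    daisy is a leaf — visit daisy.
  Visit lime.
  At lime: no right child.

plum, bay, lily, rye, ivy, fig, iris, daisy, lime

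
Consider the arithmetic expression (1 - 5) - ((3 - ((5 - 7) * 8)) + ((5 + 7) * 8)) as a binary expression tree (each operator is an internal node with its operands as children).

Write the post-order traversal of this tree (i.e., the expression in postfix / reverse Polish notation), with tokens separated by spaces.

Post-order on an expression tree gives postfix notation: for each operator, emit left operand, right operand, then the operator.

1 5 - 3 5 7 - 8 * - 5 7 + 8 * + -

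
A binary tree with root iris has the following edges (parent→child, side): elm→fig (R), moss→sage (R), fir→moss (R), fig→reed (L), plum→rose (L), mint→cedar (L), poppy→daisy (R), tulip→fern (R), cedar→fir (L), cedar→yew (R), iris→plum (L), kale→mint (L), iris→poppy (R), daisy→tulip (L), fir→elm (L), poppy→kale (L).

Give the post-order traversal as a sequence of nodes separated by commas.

Post-order visits the left subtree, then the right subtree, then the node.
At iris: go left to plum.
  At plum: go left to rose.
    rose is a leaf — visit rose.
  At plum: no right child.
  Visit plum.
At iris: go right to poppy.
  At poppy: go left to kale.
    At kale: go left to mint.
      At mint: go left to cedar.
        At cedar: go left to fir.
          At fir: go left to elm.
            At elm: no left child.
            At elm: go right to fig.
              At fig: go left to reed.
                reed is a leaf — visit reed.
              At fig: no right child.
              Visit fig.
            Visit elm.
          At fir: go right to moss.
            At moss: no left child.
            At moss: go right to sage.
              sage is a leaf — visit sage.
            Visit moss.
          Visit fir.
        At cedar: go right to yew.
          yew is a leaf — visit yew.
        Visit cedar.
      At mint: no right child.
      Visit mint.
    At kale: no right child.
    Visit kale.
  At poppy: go right to daisy.
    At daisy: go left to tulip.
      At tulip: no left child.
      At tulip: go right to fern.
        fern is a leaf — visit fern.
      Visit tulip.
    At daisy: no right child.
    Visit daisy.
  Visit poppy.
Visit iris.

rose, plum, reed, fig, elm, sage, moss, fir, yew, cedar, mint, kale, fern, tulip, daisy, poppy, iris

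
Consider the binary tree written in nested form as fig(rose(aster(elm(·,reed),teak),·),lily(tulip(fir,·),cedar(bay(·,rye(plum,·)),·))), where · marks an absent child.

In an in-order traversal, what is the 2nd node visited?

In-order visits the left subtree, then the node, then the right subtree.
At fig: go left to rose.
  At rose: go left to aster.
    At aster: go left to elm.
      At elm: no left child.
      Visit elm.
      At elm: go right to reed.
        reed is a leaf — visit reed.
    Visit aster.
    At aster: go right to teak.
      teak is a leaf — visit teak.
  Visit rose.
  At rose: no right child.
Visit fig.
At fig: go right to lily.
  At lily: go left to tulip.
    At tulip: go left to fir.
      fir is a leaf — visit fir.
    Visit tulip.
    At tulip: no right child.
  Visit lily.
  At lily: go right to cedar.
    At cedar: go left to bay.
      At bay: no left child.
      Visit bay.
      At bay: go right to rye.
        At rye: go left to plum.
          plum is a leaf — visit plum.
        Visit rye.
        At rye: no right child.
    Visit cedar.
    At cedar: no right child.
Full in-order sequence: elm, reed, aster, teak, rose, fig, fir, tulip, lily, bay, plum, rye, cedar.

reed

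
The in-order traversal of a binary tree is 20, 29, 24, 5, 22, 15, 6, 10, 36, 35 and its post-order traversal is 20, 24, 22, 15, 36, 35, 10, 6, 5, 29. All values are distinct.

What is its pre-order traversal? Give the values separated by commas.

29, 20, 5, 24, 6, 15, 22, 10, 35, 36

The last element of post-order is the root; it splits in-order into left and right subtrees.
Root 29: left subtree has 1 node {20}, right has 8 {24, 5, 22, 15, 6, 10, 36, 35}.
  Root 5: left subtree has 1 node {24}, right has 6 {22, 15, 6, 10, 36, 35}.
    Root 6: left subtree has 2 nodes {22, 15}, right has 3 {10, 36, 35}.
      Root 15: left subtree has 1 node {22}, right has 0 { }.
      Root 10: left subtree has 0 nodes { }, right has 2 {36, 35}.
        Root 35: left subtree has 1 node {36}, right has 0 { }.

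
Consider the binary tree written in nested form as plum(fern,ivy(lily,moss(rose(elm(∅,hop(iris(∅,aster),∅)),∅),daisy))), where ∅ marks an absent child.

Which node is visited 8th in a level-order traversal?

elm

Level-order visits nodes level by level from the root, left to right within each level.
Level 0: plum
Level 1: fern, ivy
Level 2: lily, moss
Level 3: rose, daisy
Level 4: elm
Level 5: hop
Level 6: iris
Level 7: aster
Full level-order sequence: plum, fern, ivy, lily, moss, rose, daisy, elm, hop, iris, aster.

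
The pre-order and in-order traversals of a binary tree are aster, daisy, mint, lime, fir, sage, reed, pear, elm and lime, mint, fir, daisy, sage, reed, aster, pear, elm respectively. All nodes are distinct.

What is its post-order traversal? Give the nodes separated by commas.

The first element of pre-order is the root; it splits in-order into left and right subtrees.
Root aster: left subtree has 6 nodes {lime, mint, fir, daisy, sage, reed}, right has 2 {pear, elm}.
  Root daisy: left subtree has 3 nodes {lime, mint, fir}, right has 2 {sage, reed}.
    Root mint: left subtree has 1 node {lime}, right has 1 {fir}.
    Root sage: left subtree has 0 nodes { }, right has 1 {reed}.
  Root pear: left subtree has 0 nodes { }, right has 1 {elm}.

lime, fir, mint, reed, sage, daisy, elm, pear, aster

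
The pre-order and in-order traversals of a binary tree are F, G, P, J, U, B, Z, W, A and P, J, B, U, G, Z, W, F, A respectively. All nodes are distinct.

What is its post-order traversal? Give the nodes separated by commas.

B, U, J, P, W, Z, G, A, F

The first element of pre-order is the root; it splits in-order into left and right subtrees.
Root F: left subtree has 7 nodes {P, J, B, U, G, Z, W}, right has 1 {A}.
  Root G: left subtree has 4 nodes {P, J, B, U}, right has 2 {Z, W}.
    Root P: left subtree has 0 nodes { }, right has 3 {J, B, U}.
      Root J: left subtree has 0 nodes { }, right has 2 {B, U}.
        Root U: left subtree has 1 node {B}, right has 0 { }.
    Root Z: left subtree has 0 nodes { }, right has 1 {W}.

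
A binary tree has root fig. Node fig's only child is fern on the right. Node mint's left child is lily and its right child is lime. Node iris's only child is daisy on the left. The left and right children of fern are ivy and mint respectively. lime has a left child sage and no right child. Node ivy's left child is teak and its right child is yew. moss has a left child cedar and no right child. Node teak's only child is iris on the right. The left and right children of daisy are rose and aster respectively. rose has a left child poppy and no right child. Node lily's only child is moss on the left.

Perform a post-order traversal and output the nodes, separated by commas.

Post-order visits the left subtree, then the right subtree, then the node.
At fig: no left child.
At fig: go right to fern.
  At fern: go left to ivy.
    At ivy: go left to teak.
      At teak: no left child.
      At teak: go right to iris.
        At iris: go left to daisy.
          At daisy: go left to rose.
            At rose: go left to poppy.
              poppy is a leaf — visit poppy.
            At rose: no right child.
            Visit rose.
          At daisy: go right to aster.
            aster is a leaf — visit aster.
          Visit daisy.
        At iris: no right child.
        Visit iris.
      Visit teak.
    At ivy: go right to yew.
      yew is a leaf — visit yew.
    Visit ivy.
  At fern: go right to mint.
    At mint: go left to lily.
      At lily: go left to moss.
        At moss: go left to cedar.
          cedar is a leaf — visit cedar.
        At moss: no right child.
        Visit moss.
      At lily: no right child.
      Visit lily.
    At mint: go right to lime.
      At lime: go left to sage.
        sage is a leaf — visit sage.
      At lime: no right child.
      Visit lime.
    Visit mint.
  Visit fern.
Visit fig.

poppy, rose, aster, daisy, iris, teak, yew, ivy, cedar, moss, lily, sage, lime, mint, fern, fig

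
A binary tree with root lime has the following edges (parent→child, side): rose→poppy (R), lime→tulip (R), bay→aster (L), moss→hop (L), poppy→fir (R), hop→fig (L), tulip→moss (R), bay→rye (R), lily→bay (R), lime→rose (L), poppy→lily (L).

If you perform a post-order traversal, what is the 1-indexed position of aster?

1

Post-order visits the left subtree, then the right subtree, then the node.
At lime: go left to rose.
  At rose: no left child.
  At rose: go right to poppy.
    At poppy: go left to lily.
      At lily: no left child.
      At lily: go right to bay.
        At bay: go left to aster.
          aster is a leaf — visit aster.
        At bay: go right to rye.
          rye is a leaf — visit rye.
        Visit bay.
      Visit lily.
    At poppy: go right to fir.
      fir is a leaf — visit fir.
    Visit poppy.
  Visit rose.
At lime: go right to tulip.
  At tulip: no left child.
  At tulip: go right to moss.
    At moss: go left to hop.
      At hop: go left to fig.
        fig is a leaf — visit fig.
      At hop: no right child.
      Visit hop.
    At moss: no right child.
    Visit moss.
  Visit tulip.
Visit lime.
Full post-order sequence: aster, rye, bay, lily, fir, poppy, rose, fig, hop, moss, tulip, lime.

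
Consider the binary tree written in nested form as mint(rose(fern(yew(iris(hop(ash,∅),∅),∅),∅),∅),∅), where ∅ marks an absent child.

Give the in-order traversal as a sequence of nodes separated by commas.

In-order visits the left subtree, then the node, then the right subtree.
At mint: go left to rose.
  At rose: go left to fern.
    At fern: go left to yew.
      At yew: go left to iris.
        At iris: go left to hop.
          At hop: go left to ash.
            ash is a leaf — visit ash.
          Visit hop.
          At hop: no right child.
        Visit iris.
        At iris: no right child.
      Visit yew.
      At yew: no right child.
    Visit fern.
    At fern: no right child.
  Visit rose.
  At rose: no right child.
Visit mint.
At mint: no right child.

ash, hop, iris, yew, fern, rose, mint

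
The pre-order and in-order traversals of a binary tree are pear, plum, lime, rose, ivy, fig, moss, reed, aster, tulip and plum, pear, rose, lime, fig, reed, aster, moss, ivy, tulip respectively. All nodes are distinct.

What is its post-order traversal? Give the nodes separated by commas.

plum, rose, aster, reed, moss, fig, tulip, ivy, lime, pear

The first element of pre-order is the root; it splits in-order into left and right subtrees.
Root pear: left subtree has 1 node {plum}, right has 8 {rose, lime, fig, reed, aster, moss, ivy, tulip}.
  Root lime: left subtree has 1 node {rose}, right has 6 {fig, reed, aster, moss, ivy, tulip}.
    Root ivy: left subtree has 4 nodes {fig, reed, aster, moss}, right has 1 {tulip}.
      Root fig: left subtree has 0 nodes { }, right has 3 {reed, aster, moss}.
        Root moss: left subtree has 2 nodes {reed, aster}, right has 0 { }.
          Root reed: left subtree has 0 nodes { }, right has 1 {aster}.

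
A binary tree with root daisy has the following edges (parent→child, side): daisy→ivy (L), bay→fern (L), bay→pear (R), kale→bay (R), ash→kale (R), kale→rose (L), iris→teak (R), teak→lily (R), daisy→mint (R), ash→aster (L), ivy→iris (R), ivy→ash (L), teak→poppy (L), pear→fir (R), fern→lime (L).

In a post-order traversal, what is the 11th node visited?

Post-order visits the left subtree, then the right subtree, then the node.
At daisy: go left to ivy.
  At ivy: go left to ash.
    At ash: go left to aster.
      aster is a leaf — visit aster.
    At ash: go right to kale.
      At kale: go left to rose.
        rose is a leaf — visit rose.
      At kale: go right to bay.
        At bay: go left to fern.
          At fern: go left to lime.
            lime is a leaf — visit lime.
          At fern: no right child.
          Visit fern.
        At bay: go right to pear.
          At pear: no left child.
          At pear: go right to fir.
            fir is a leaf — visit fir.
          Visit pear.
        Visit bay.
      Visit kale.
    Visit ash.
  At ivy: go right to iris.
    At iris: no left child.
    At iris: go right to teak.
      At teak: go left to poppy.
        poppy is a leaf — visit poppy.
      At teak: go right to lily.
        lily is a leaf — visit lily.
      Visit teak.
    Visit iris.
  Visit ivy.
At daisy: go right to mint.
  mint is a leaf — visit mint.
Visit daisy.
Full post-order sequence: aster, rose, lime, fern, fir, pear, bay, kale, ash, poppy, lily, teak, iris, ivy, mint, daisy.

lily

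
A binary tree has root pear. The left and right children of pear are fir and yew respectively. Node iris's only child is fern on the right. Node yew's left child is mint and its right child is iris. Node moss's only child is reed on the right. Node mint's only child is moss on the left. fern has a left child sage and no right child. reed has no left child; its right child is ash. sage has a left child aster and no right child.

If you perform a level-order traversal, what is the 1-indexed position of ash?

Level-order visits nodes level by level from the root, left to right within each level.
Level 0: pear
Level 1: fir, yew
Level 2: mint, iris
Level 3: moss, fern
Level 4: reed, sage
Level 5: ash, aster
Full level-order sequence: pear, fir, yew, mint, iris, moss, fern, reed, sage, ash, aster.

10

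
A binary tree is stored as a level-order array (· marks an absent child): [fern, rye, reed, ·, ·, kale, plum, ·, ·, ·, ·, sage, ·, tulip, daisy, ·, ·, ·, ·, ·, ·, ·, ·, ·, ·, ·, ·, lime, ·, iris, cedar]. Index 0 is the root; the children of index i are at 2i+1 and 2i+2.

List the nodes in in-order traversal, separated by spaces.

rye fern sage kale reed lime tulip plum iris daisy cedar

In-order visits the left subtree, then the node, then the right subtree.
At fern: go left to rye.
  rye is a leaf — visit rye.
Visit fern.
At fern: go right to reed.
  At reed: go left to kale.
    At kale: go left to sage.
      sage is a leaf — visit sage.
    Visit kale.
    At kale: no right child.
  Visit reed.
  At reed: go right to plum.
    At plum: go left to tulip.
      At tulip: go left to lime.
        lime is a leaf — visit lime.
      Visit tulip.
      At tulip: no right child.
    Visit plum.
    At plum: go right to daisy.
      At daisy: go left to iris.
        iris is a leaf — visit iris.
      Visit daisy.
      At daisy: go right to cedar.
        cedar is a leaf — visit cedar.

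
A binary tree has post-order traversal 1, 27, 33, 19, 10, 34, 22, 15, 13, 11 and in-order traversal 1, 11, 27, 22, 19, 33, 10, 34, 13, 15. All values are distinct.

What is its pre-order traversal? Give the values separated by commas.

The last element of post-order is the root; it splits in-order into left and right subtrees.
Root 11: left subtree has 1 node {1}, right has 8 {27, 22, 19, 33, 10, 34, 13, 15}.
  Root 13: left subtree has 6 nodes {27, 22, 19, 33, 10, 34}, right has 1 {15}.
    Root 22: left subtree has 1 node {27}, right has 4 {19, 33, 10, 34}.
      Root 34: left subtree has 3 nodes {19, 33, 10}, right has 0 { }.
        Root 10: left subtree has 2 nodes {19, 33}, right has 0 { }.
          Root 19: left subtree has 0 nodes { }, right has 1 {33}.

11, 1, 13, 22, 27, 34, 10, 19, 33, 15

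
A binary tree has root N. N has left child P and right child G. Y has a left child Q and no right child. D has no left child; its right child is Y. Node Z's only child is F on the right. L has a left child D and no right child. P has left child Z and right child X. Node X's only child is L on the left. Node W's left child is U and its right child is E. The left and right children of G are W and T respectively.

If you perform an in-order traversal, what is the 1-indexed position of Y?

6

In-order visits the left subtree, then the node, then the right subtree.
At N: go left to P.
  At P: go left to Z.
    At Z: no left child.
    Visit Z.
    At Z: go right to F.
      F is a leaf — visit F.
  Visit P.
  At P: go right to X.
    At X: go left to L.
      At L: go left to D.
        At D: no left child.
        Visit D.
        At D: go right to Y.
          At Y: go left to Q.
            Q is a leaf — visit Q.
          Visit Y.
          At Y: no right child.
      Visit L.
      At L: no right child.
    Visit X.
    At X: no right child.
Visit N.
At N: go right to G.
  At G: go left to W.
    At W: go left to U.
      U is a leaf — visit U.
    Visit W.
    At W: go right to E.
      E is a leaf — visit E.
  Visit G.
  At G: go right to T.
    T is a leaf — visit T.
Full in-order sequence: Z, F, P, D, Q, Y, L, X, N, U, W, E, G, T.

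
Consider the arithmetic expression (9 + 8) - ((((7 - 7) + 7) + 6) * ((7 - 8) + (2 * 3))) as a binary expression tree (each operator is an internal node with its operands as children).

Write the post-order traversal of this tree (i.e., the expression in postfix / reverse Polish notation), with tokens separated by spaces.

9 8 + 7 7 - 7 + 6 + 7 8 - 2 3 * + * -

Post-order on an expression tree gives postfix notation: for each operator, emit left operand, right operand, then the operator.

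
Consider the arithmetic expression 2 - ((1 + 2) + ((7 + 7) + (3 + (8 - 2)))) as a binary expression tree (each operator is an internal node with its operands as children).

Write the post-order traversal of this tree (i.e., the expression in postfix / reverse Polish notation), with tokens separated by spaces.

Post-order on an expression tree gives postfix notation: for each operator, emit left operand, right operand, then the operator.

2 1 2 + 7 7 + 3 8 2 - + + + -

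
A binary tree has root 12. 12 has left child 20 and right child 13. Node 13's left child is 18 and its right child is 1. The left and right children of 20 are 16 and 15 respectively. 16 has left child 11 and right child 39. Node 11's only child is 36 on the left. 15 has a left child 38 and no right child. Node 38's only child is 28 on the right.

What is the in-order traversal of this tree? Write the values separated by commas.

In-order visits the left subtree, then the node, then the right subtree.
At 12: go left to 20.
  At 20: go left to 16.
    At 16: go left to 11.
      At 11: go left to 36.
        36 is a leaf — visit 36.
      Visit 11.
      At 11: no right child.
    Visit 16.
    At 16: go right to 39.
      39 is a leaf — visit 39.
  Visit 20.
  At 20: go right to 15.
    At 15: go left to 38.
      At 38: no left child.
      Visit 38.
      At 38: go right to 28.
        28 is a leaf — visit 28.
    Visit 15.
    At 15: no right child.
Visit 12.
At 12: go right to 13.
  At 13: go left to 18.
    18 is a leaf — visit 18.
  Visit 13.
  At 13: go right to 1.
    1 is a leaf — visit 1.

36, 11, 16, 39, 20, 38, 28, 15, 12, 18, 13, 1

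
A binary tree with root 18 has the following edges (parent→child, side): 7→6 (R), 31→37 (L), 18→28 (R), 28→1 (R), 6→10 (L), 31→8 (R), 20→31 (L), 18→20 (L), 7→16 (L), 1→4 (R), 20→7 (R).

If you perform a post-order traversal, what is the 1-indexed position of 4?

9

Post-order visits the left subtree, then the right subtree, then the node.
At 18: go left to 20.
  At 20: go left to 31.
    At 31: go left to 37.
      37 is a leaf — visit 37.
    At 31: go right to 8.
      8 is a leaf — visit 8.
    Visit 31.
  At 20: go right to 7.
    At 7: go left to 16.
      16 is a leaf — visit 16.
    At 7: go right to 6.
      At 6: go left to 10.
        10 is a leaf — visit 10.
      At 6: no right child.
      Visit 6.
    Visit 7.
  Visit 20.
At 18: go right to 28.
  At 28: no left child.
  At 28: go right to 1.
    At 1: no left child.
    At 1: go right to 4.
      4 is a leaf — visit 4.
    Visit 1.
  Visit 28.
Visit 18.
Full post-order sequence: 37, 8, 31, 16, 10, 6, 7, 20, 4, 1, 28, 18.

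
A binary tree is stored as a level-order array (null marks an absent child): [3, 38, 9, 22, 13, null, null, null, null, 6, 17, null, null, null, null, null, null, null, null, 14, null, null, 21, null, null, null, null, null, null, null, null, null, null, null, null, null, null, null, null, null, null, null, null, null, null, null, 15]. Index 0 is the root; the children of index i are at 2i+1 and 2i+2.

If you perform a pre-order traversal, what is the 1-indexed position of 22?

3

Pre-order visits the node, then its left subtree, then its right subtree.
Visit 3.
At 3: go left to 38.
  Visit 38.
  At 38: go left to 22.
    22 is a leaf — visit 22.
  At 38: go right to 13.
    Visit 13.
    At 13: go left to 6.
      Visit 6.
      At 6: go left to 14.
        14 is a leaf — visit 14.
      At 6: no right child.
    At 13: go right to 17.
      Visit 17.
      At 17: no left child.
      At 17: go right to 21.
        Visit 21.
        At 21: no left child.
        At 21: go right to 15.
          15 is a leaf — visit 15.
At 3: go right to 9.
  9 is a leaf — visit 9.
Full pre-order sequence: 3, 38, 22, 13, 6, 14, 17, 21, 15, 9.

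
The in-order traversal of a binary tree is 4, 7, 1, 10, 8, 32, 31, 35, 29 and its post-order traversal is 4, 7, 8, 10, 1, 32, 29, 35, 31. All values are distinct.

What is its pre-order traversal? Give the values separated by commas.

31, 32, 1, 7, 4, 10, 8, 35, 29

The last element of post-order is the root; it splits in-order into left and right subtrees.
Root 31: left subtree has 6 nodes {4, 7, 1, 10, 8, 32}, right has 2 {35, 29}.
  Root 32: left subtree has 5 nodes {4, 7, 1, 10, 8}, right has 0 { }.
    Root 1: left subtree has 2 nodes {4, 7}, right has 2 {10, 8}.
      Root 7: left subtree has 1 node {4}, right has 0 { }.
      Root 10: left subtree has 0 nodes { }, right has 1 {8}.
  Root 35: left subtree has 0 nodes { }, right has 1 {29}.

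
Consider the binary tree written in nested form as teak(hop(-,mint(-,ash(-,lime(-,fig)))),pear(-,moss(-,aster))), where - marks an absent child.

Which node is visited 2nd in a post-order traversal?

Post-order visits the left subtree, then the right subtree, then the node.
At teak: go left to hop.
  At hop: no left child.
  At hop: go right to mint.
    At mint: no left child.
    At mint: go right to ash.
      At ash: no left child.
      At ash: go right to lime.
        At lime: no left child.
        At lime: go right to fig.
          fig is a leaf — visit fig.
        Visit lime.
      Visit ash.
    Visit mint.
  Visit hop.
At teak: go right to pear.
  At pear: no left child.
  At pear: go right to moss.
    At moss: no left child.
    At moss: go right to aster.
      aster is a leaf — visit aster.
    Visit moss.
  Visit pear.
Visit teak.
Full post-order sequence: fig, lime, ash, mint, hop, aster, moss, pear, teak.

lime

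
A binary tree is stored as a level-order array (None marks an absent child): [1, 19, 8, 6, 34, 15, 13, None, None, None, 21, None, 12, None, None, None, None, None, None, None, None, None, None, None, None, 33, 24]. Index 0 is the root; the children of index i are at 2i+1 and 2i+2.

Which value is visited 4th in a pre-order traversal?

34

Pre-order visits the node, then its left subtree, then its right subtree.
Visit 1.
At 1: go left to 19.
  Visit 19.
  At 19: go left to 6.
    6 is a leaf — visit 6.
  At 19: go right to 34.
    Visit 34.
    At 34: no left child.
    At 34: go right to 21.
      21 is a leaf — visit 21.
At 1: go right to 8.
  Visit 8.
  At 8: go left to 15.
    Visit 15.
    At 15: no left child.
    At 15: go right to 12.
      Visit 12.
      At 12: go left to 33.
        33 is a leaf — visit 33.
      At 12: go right to 24.
        24 is a leaf — visit 24.
  At 8: go right to 13.
    13 is a leaf — visit 13.
Full pre-order sequence: 1, 19, 6, 34, 21, 8, 15, 12, 33, 24, 13.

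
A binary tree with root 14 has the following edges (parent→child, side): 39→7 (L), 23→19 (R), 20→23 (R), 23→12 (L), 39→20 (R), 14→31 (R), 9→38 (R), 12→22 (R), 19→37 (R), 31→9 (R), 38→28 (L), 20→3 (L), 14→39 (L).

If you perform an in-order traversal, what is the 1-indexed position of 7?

1

In-order visits the left subtree, then the node, then the right subtree.
At 14: go left to 39.
  At 39: go left to 7.
    7 is a leaf — visit 7.
  Visit 39.
  At 39: go right to 20.
    At 20: go left to 3.
      3 is a leaf — visit 3.
    Visit 20.
    At 20: go right to 23.
      At 23: go left to 12.
        At 12: no left child.
        Visit 12.
        At 12: go right to 22.
          22 is a leaf — visit 22.
      Visit 23.
      At 23: go right to 19.
        At 19: no left child.
        Visit 19.
        At 19: go right to 37.
          37 is a leaf — visit 37.
Visit 14.
At 14: go right to 31.
  At 31: no left child.
  Visit 31.
  At 31: go right to 9.
    At 9: no left child.
    Visit 9.
    At 9: go right to 38.
      At 38: go left to 28.
        28 is a leaf — visit 28.
      Visit 38.
      At 38: no right child.
Full in-order sequence: 7, 39, 3, 20, 12, 22, 23, 19, 37, 14, 31, 9, 28, 38.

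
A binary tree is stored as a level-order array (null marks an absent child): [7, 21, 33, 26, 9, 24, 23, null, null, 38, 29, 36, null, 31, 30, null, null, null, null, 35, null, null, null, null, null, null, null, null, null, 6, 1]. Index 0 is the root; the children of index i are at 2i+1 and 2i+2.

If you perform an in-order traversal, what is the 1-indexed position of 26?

1

In-order visits the left subtree, then the node, then the right subtree.
At 7: go left to 21.
  At 21: go left to 26.
    26 is a leaf — visit 26.
  Visit 21.
  At 21: go right to 9.
    At 9: go left to 38.
      At 38: go left to 35.
        35 is a leaf — visit 35.
      Visit 38.
      At 38: no right child.
    Visit 9.
    At 9: go right to 29.
      29 is a leaf — visit 29.
Visit 7.
At 7: go right to 33.
  At 33: go left to 24.
    At 24: go left to 36.
      36 is a leaf — visit 36.
    Visit 24.
    At 24: no right child.
  Visit 33.
  At 33: go right to 23.
    At 23: go left to 31.
      31 is a leaf — visit 31.
    Visit 23.
    At 23: go right to 30.
      At 30: go left to 6.
        6 is a leaf — visit 6.
      Visit 30.
      At 30: go right to 1.
        1 is a leaf — visit 1.
Full in-order sequence: 26, 21, 35, 38, 9, 29, 7, 36, 24, 33, 31, 23, 6, 30, 1.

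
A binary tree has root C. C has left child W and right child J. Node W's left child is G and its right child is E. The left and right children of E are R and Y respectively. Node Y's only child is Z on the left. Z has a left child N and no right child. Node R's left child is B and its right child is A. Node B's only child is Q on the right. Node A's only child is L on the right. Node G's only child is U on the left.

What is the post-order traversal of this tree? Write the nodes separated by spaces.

U G Q B L A R N Z Y E W J C

Post-order visits the left subtree, then the right subtree, then the node.
At C: go left to W.
  At W: go left to G.
    At G: go left to U.
      U is a leaf — visit U.
    At G: no right child.
    Visit G.
  At W: go right to E.
    At E: go left to R.
      At R: go left to B.
        At B: no left child.
        At B: go right to Q.
          Q is a leaf — visit Q.
        Visit B.
      At R: go right to A.
        At A: no left child.
        At A: go right to L.
          L is a leaf — visit L.
        Visit A.
      Visit R.
    At E: go right to Y.
      At Y: go left to Z.
        At Z: go left to N.
          N is a leaf — visit N.
        At Z: no right child.
        Visit Z.
      At Y: no right child.
      Visit Y.
    Visit E.
  Visit W.
At C: go right to J.
  J is a leaf — visit J.
Visit C.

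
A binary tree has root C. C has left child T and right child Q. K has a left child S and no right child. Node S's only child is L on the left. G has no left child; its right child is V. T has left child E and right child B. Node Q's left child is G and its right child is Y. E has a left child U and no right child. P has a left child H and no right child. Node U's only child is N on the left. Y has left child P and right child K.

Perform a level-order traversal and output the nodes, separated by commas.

Level-order visits nodes level by level from the root, left to right within each level.
Level 0: C
Level 1: T, Q
Level 2: E, B, G, Y
Level 3: U, V, P, K
Level 4: N, H, S
Level 5: L

C, T, Q, E, B, G, Y, U, V, P, K, N, H, S, L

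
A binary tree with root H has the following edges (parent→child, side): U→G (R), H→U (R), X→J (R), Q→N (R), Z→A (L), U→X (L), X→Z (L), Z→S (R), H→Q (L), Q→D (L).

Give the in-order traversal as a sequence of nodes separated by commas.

D, Q, N, H, A, Z, S, X, J, U, G

In-order visits the left subtree, then the node, then the right subtree.
At H: go left to Q.
  At Q: go left to D.
    D is a leaf — visit D.
  Visit Q.
  At Q: go right to N.
    N is a leaf — visit N.
Visit H.
At H: go right to U.
  At U: go left to X.
    At X: go left to Z.
      At Z: go left to A.
        A is a leaf — visit A.
      Visit Z.
      At Z: go right to S.
        S is a leaf — visit S.
    Visit X.
    At X: go right to J.
      J is a leaf — visit J.
  Visit U.
  At U: go right to G.
    G is a leaf — visit G.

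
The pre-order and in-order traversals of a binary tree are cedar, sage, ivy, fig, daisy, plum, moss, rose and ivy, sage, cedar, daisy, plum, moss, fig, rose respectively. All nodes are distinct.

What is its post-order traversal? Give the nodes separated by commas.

ivy, sage, moss, plum, daisy, rose, fig, cedar

The first element of pre-order is the root; it splits in-order into left and right subtrees.
Root cedar: left subtree has 2 nodes {ivy, sage}, right has 5 {daisy, plum, moss, fig, rose}.
  Root sage: left subtree has 1 node {ivy}, right has 0 { }.
  Root fig: left subtree has 3 nodes {daisy, plum, moss}, right has 1 {rose}.
    Root daisy: left subtree has 0 nodes { }, right has 2 {plum, moss}.
      Root plum: left subtree has 0 nodes { }, right has 1 {moss}.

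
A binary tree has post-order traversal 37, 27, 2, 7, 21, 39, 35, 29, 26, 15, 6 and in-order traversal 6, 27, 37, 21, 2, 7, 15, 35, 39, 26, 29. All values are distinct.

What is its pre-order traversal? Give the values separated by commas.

The last element of post-order is the root; it splits in-order into left and right subtrees.
Root 6: left subtree has 0 nodes { }, right has 10 {27, 37, 21, 2, 7, 15, 35, 39, 26, 29}.
  Root 15: left subtree has 5 nodes {27, 37, 21, 2, 7}, right has 4 {35, 39, 26, 29}.
    Root 21: left subtree has 2 nodes {27, 37}, right has 2 {2, 7}.
      Root 27: left subtree has 0 nodes { }, right has 1 {37}.
      Root 7: left subtree has 1 node {2}, right has 0 { }.
    Root 26: left subtree has 2 nodes {35, 39}, right has 1 {29}.
      Root 35: left subtree has 0 nodes { }, right has 1 {39}.

6, 15, 21, 27, 37, 7, 2, 26, 35, 39, 29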